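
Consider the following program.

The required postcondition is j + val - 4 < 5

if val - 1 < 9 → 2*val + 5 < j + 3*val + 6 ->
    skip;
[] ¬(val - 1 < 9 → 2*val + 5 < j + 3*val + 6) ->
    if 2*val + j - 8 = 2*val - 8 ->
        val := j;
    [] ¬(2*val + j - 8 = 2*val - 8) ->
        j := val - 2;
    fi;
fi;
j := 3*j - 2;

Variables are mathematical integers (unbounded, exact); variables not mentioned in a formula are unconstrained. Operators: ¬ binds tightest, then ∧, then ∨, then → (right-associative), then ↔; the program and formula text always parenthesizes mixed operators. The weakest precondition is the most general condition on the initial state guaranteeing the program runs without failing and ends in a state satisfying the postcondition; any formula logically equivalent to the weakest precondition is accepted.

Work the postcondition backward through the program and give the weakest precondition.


Working backward. After the program, the postcondition j + val - 4 < 5 must hold; in canonical form it is j + val < 9.
Before j := 3*j - 2: 3*j + val < 11
Then branch requires 3*j + val < 11; else branch requires (j = 0 → 4*j < 11) ∧ ((¬(j = 0)) → 4*val < 17).
Before the if: ((val < 10 → j + val > -1) → 3*j + val < 11) ∧ ((¬(val < 10 → j + val > -1)) → ((j = 0 → 4*j < 11) ∧ ((¬(j = 0)) → 4*val < 17)))
Answer: WP = ((val < 10 → j + val > -1) → 3*j + val < 11) ∧ ((¬(val < 10 → j + val > -1)) → ((j = 0 → 4*j < 11) ∧ ((¬(j = 0)) → 4*val < 17)))


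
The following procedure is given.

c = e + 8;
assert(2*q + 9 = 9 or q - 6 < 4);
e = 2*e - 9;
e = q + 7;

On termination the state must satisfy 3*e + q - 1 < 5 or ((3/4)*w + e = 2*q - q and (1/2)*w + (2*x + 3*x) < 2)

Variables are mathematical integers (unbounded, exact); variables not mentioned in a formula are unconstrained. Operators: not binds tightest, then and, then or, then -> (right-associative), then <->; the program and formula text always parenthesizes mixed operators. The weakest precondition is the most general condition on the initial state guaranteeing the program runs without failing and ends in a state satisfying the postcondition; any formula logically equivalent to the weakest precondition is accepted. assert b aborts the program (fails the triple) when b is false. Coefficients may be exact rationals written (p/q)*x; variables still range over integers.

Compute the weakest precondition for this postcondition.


Working backward. After the program, the postcondition 3*e + q - 1 < 5 or ((3/4)*w + e = 2*q - q and (1/2)*w + (2*x + 3*x) < 2) must hold; in canonical form it is 3*e + q < 6 or (e + (3/4)*w = q and (1/2)*w + 5*x < 2).
Before e := q + 7: 4*q < -15 or ((3/4)*w = -7 and (1/2)*w + 5*x < 2)
Before e := 2*e - 9: 4*q < -15 or ((3/4)*w = -7 and (1/2)*w + 5*x < 2)
Before assert 2*q + 9 = 9 or q - 6 < 4: (2*q = 0 or q < 10) and (4*q < -15 or ((3/4)*w = -7 and (1/2)*w + 5*x < 2))
Before c := e + 8: (2*q = 0 or q < 10) and (4*q < -15 or ((3/4)*w = -7 and (1/2)*w + 5*x < 2))
Answer: WP = (2*q = 0 or q < 10) and (4*q < -15 or ((3/4)*w = -7 and (1/2)*w + 5*x < 2))


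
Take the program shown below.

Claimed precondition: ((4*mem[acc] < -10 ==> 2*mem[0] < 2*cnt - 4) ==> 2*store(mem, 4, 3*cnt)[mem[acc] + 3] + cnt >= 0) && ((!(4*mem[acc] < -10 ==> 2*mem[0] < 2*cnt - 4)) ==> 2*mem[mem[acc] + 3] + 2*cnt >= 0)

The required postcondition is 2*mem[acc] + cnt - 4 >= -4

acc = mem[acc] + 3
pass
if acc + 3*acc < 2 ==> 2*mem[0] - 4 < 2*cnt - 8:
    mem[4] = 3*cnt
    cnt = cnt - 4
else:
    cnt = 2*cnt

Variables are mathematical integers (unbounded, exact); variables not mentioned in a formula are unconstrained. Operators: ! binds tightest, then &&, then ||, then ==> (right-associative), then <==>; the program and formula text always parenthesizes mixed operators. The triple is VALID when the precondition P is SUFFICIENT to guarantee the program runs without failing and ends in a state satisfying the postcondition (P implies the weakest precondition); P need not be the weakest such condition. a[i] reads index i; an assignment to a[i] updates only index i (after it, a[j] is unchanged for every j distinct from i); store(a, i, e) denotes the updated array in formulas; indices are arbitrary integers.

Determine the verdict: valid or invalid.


Working backward. After the program, the postcondition 2*mem[acc] + cnt - 4 >= -4 must hold; in canonical form it is 2*mem[acc] + cnt >= 0.
Then branch requires 2*store(mem, 4, 3*cnt)[acc] + cnt >= 4; else branch requires 2*mem[acc] + 2*cnt >= 0.
Before the if: ((4*acc < 2 ==> 2*mem[0] < 2*cnt - 4) ==> 2*store(mem, 4, 3*cnt)[acc] + cnt >= 4) && ((!(4*acc < 2 ==> 2*mem[0] < 2*cnt - 4)) ==> 2*mem[acc] + 2*cnt >= 0)
Before skip: ((4*acc < 2 ==> 2*mem[0] < 2*cnt - 4) ==> 2*store(mem, 4, 3*cnt)[acc] + cnt >= 4) && ((!(4*acc < 2 ==> 2*mem[0] < 2*cnt - 4)) ==> 2*mem[acc] + 2*cnt >= 0)
Before acc := mem[acc] + 3: ((4*mem[acc] < -10 ==> 2*mem[0] < 2*cnt - 4) ==> 2*store(mem, 4, 3*cnt)[mem[acc] + 3] + cnt >= 4) && ((!(4*mem[acc] < -10 ==> 2*mem[0] < 2*cnt - 4)) ==> 2*mem[mem[acc] + 3] + 2*cnt >= 0)
The weakest precondition is ((4*mem[acc] < -10 ==> 2*mem[0] < 2*cnt - 4) ==> 2*store(mem, 4, 3*cnt)[mem[acc] + 3] + cnt >= 4) && ((!(4*mem[acc] < -10 ==> 2*mem[0] < 2*cnt - 4)) ==> 2*mem[mem[acc] + 3] + 2*cnt >= 0).
Check whether ((4*mem[acc] < -10 ==> 2*mem[0] < 2*cnt - 4) ==> 2*store(mem, 4, 3*cnt)[mem[acc] + 3] + cnt >= 0) && ((!(4*mem[acc] < -10 ==> 2*mem[0] < 2*cnt - 4)) ==> 2*mem[mem[acc] + 3] + 2*cnt >= 0) implies it.
Countermodel: at the initial state acc = 5, cnt = 1, mem = {[-6513] = 0, [0] = -2, [4] = 2, [5] = -6516, elsewhere 2}, the precondition holds but the weakest precondition fails.
Answer: invalid


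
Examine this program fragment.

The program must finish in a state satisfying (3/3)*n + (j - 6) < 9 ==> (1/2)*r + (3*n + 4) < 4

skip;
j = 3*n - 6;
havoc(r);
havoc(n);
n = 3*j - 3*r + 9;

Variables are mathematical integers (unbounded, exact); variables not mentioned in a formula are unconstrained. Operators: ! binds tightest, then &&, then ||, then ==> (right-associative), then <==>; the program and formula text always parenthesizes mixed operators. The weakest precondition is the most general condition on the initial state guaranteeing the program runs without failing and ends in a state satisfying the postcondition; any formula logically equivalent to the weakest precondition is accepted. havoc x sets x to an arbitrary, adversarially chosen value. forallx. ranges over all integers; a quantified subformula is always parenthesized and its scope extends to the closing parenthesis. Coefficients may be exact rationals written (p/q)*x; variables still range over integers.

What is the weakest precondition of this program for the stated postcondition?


Working backward. After the program, the postcondition (3/3)*n + (j - 6) < 9 ==> (1/2)*r + (3*n + 4) < 4 must hold; in canonical form it is j + n < 15 ==> 3*n + (1/2)*r < 0.
Before n := 3*j - 3*r + 9: 4*j < 3*r + 6 ==> 9*j < (17/2)*r - 27
Before havoc n: 4*j < 3*r + 6 ==> 9*j < (17/2)*r - 27
Before havoc r: forall r_1. (4*j < 3*r_1 + 6 ==> 9*j < (17/2)*r_1 - 27)
Before j := 3*n - 6: forall r_1. (12*n < 3*r_1 + 30 ==> 27*n < (17/2)*r_1 + 27)
Before skip: forall r_1. (12*n < 3*r_1 + 30 ==> 27*n < (17/2)*r_1 + 27)
Answer: WP = forall r_1. (12*n < 3*r_1 + 30 ==> 27*n < (17/2)*r_1 + 27)


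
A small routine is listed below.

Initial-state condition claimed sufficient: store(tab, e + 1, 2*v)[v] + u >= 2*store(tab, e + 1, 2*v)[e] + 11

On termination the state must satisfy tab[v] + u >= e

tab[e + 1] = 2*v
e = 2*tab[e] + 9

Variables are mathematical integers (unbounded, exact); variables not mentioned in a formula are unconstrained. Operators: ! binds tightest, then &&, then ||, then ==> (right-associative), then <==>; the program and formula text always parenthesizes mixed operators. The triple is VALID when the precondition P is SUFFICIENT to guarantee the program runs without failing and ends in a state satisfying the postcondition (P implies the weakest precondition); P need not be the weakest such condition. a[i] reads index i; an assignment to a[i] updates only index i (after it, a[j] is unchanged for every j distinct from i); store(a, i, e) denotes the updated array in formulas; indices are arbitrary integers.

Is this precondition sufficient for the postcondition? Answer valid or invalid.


Working backward. After the program, tab[v] + u >= e must hold.
Before e := 2*tab[e] + 9: tab[v] + u >= 2*tab[e] + 9
Before tab[e + 1] := 2*v: store(tab, e + 1, 2*v)[v] + u >= 2*store(tab, e + 1, 2*v)[e] + 9
The weakest precondition is store(tab, e + 1, 2*v)[v] + u >= 2*store(tab, e + 1, 2*v)[e] + 9.
Check whether store(tab, e + 1, 2*v)[v] + u >= 2*store(tab, e + 1, 2*v)[e] + 11 implies it.
Every state satisfying the precondition satisfies the weakest precondition: the implication holds.
Answer: valid


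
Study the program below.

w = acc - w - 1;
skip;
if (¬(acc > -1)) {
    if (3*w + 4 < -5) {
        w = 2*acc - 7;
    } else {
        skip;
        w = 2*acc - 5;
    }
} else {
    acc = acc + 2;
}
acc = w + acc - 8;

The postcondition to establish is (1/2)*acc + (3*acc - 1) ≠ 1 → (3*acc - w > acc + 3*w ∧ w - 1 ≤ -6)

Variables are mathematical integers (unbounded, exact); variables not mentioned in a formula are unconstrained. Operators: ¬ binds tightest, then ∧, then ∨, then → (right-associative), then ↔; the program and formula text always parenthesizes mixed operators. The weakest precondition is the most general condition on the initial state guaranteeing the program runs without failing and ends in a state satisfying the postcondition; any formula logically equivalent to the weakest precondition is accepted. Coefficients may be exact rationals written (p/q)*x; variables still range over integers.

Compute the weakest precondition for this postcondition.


Working backward. After the program, the postcondition (1/2)*acc + (3*acc - 1) ≠ 1 → (3*acc - w > acc + 3*w ∧ w - 1 ≤ -6) must hold; in canonical form it is (7/2)*acc ≠ 2 → (2*acc > 4*w ∧ w ≤ -5).
Before acc := w + acc - 8: (7/2)*acc + (7/2)*w ≠ 30 → (2*acc > 2*w + 16 ∧ w ≤ -5)
Then branch requires (3*w < -9 → ((21/2)*acc ≠ 109/2 → (2*acc < -2 ∧ 2*acc ≤ 2))) ∧ ((¬(3*w < -9)) → ((21/2)*acc ≠ 95/2 → (2*acc < -6 ∧ 2*acc ≤ 0))); else branch requires (7/2)*acc + (7/2)*w ≠ 23 → (2*acc > 2*w + 12 ∧ w ≤ -5).
Before the if: ((¬(acc > -1)) → ((3*w < -9 → ((21/2)*acc ≠ 109/2 → (2*acc < -2 ∧ 2*acc ≤ 2))) ∧ ((¬(3*w < -9)) → ((21/2)*acc ≠ 95/2 → (2*acc < -6 ∧ 2*acc ≤ 0))))) ∧ (acc > -1 → ((7/2)*acc + (7/2)*w ≠ 23 → (2*acc > 2*w + 12 ∧ w ≤ -5)))
Before skip: ((¬(acc > -1)) → ((3*w < -9 → ((21/2)*acc ≠ 109/2 → (2*acc < -2 ∧ 2*acc ≤ 2))) ∧ ((¬(3*w < -9)) → ((21/2)*acc ≠ 95/2 → (2*acc < -6 ∧ 2*acc ≤ 0))))) ∧ (acc > -1 → ((7/2)*acc + (7/2)*w ≠ 23 → (2*acc > 2*w + 12 ∧ w ≤ -5)))
Before w := acc - w - 1: ((¬(acc > -1)) → ((3*acc < 3*w - 6 → ((21/2)*acc ≠ 109/2 → (2*acc < -2 ∧ 2*acc ≤ 2))) ∧ ((¬(3*acc < 3*w - 6)) → ((21/2)*acc ≠ 95/2 → (2*acc < -6 ∧ 2*acc ≤ 0))))) ∧ (acc > -1 → (7*acc ≠ (7/2)*w + 53/2 → (2*w > 10 ∧ acc ≤ w - 4)))
Answer: WP = ((¬(acc > -1)) → ((3*acc < 3*w - 6 → ((21/2)*acc ≠ 109/2 → (2*acc < -2 ∧ 2*acc ≤ 2))) ∧ ((¬(3*acc < 3*w - 6)) → ((21/2)*acc ≠ 95/2 → (2*acc < -6 ∧ 2*acc ≤ 0))))) ∧ (acc > -1 → (7*acc ≠ (7/2)*w + 53/2 → (2*w > 10 ∧ acc ≤ w - 4)))


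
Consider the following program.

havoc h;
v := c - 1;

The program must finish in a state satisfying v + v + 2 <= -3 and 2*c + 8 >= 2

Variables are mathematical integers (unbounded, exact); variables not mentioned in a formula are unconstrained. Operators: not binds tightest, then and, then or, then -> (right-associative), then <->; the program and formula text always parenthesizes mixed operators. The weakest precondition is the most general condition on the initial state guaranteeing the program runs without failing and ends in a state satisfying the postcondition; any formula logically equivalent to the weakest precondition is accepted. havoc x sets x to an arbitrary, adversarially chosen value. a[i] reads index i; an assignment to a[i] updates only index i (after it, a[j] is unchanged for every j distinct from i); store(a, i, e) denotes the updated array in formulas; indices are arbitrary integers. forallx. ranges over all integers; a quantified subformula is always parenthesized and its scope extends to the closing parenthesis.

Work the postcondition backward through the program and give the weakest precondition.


Working backward. After the program, the postcondition v + v + 2 <= -3 and 2*c + 8 >= 2 must hold; in canonical form it is 2*v <= -5 and 2*c >= -6.
Before v := c - 1: 2*c <= -3 and 2*c >= -6
Before havoc h: 2*c <= -3 and 2*c >= -6
Answer: WP = 2*c <= -3 and 2*c >= -6


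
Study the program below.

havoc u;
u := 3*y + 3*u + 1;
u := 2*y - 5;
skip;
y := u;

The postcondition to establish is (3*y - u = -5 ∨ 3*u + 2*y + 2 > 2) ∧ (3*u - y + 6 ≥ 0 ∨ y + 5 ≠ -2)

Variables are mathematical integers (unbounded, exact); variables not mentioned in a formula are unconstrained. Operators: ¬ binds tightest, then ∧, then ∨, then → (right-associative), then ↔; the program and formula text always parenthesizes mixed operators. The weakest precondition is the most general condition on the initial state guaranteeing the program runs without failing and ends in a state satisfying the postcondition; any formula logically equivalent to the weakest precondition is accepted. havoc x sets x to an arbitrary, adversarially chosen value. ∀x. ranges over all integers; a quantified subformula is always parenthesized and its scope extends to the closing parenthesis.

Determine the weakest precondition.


Working backward. After the program, the postcondition (3*y - u = -5 ∨ 3*u + 2*y + 2 > 2) ∧ (3*u - y + 6 ≥ 0 ∨ y + 5 ≠ -2) must hold; in canonical form it is (3*y = u - 5 ∨ 3*u + 2*y > 0) ∧ (3*u ≥ y - 6 ∨ y ≠ -7).
Before y := u: (2*u = -5 ∨ 5*u > 0) ∧ (2*u ≥ -6 ∨ u ≠ -7)
Before skip: (2*u = -5 ∨ 5*u > 0) ∧ (2*u ≥ -6 ∨ u ≠ -7)
Before u := 2*y - 5: (4*y = 5 ∨ 10*y > 25) ∧ (4*y ≥ 4 ∨ 2*y ≠ -2)
Before u := 3*y + 3*u + 1: (4*y = 5 ∨ 10*y > 25) ∧ (4*y ≥ 4 ∨ 2*y ≠ -2)
Before havoc u: (4*y = 5 ∨ 10*y > 25) ∧ (4*y ≥ 4 ∨ 2*y ≠ -2)
Answer: WP = (4*y = 5 ∨ 10*y > 25) ∧ (4*y ≥ 4 ∨ 2*y ≠ -2)


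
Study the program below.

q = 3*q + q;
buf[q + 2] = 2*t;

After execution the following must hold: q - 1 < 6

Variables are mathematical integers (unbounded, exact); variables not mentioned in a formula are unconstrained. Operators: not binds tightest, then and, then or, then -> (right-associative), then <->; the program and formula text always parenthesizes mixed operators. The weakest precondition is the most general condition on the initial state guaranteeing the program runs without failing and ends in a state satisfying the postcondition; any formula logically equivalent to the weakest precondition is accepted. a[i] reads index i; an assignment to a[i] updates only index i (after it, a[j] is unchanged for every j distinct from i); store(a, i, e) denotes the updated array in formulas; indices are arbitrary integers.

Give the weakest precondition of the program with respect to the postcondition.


Working backward. After the program, the postcondition q - 1 < 6 must hold; in canonical form it is q < 7.
Before buf[q + 2] := 2*t: q < 7
Before q := 3*q + q: 4*q < 7
Answer: WP = 4*q < 7


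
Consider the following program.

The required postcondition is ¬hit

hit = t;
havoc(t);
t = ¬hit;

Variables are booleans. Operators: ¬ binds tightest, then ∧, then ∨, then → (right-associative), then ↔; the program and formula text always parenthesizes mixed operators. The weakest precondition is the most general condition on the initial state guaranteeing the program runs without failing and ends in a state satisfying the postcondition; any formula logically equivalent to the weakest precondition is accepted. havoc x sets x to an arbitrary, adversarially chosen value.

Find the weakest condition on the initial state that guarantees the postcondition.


Working backward. After the program, ¬hit must hold.
Before t := ¬hit: ¬hit
Before havoc t: ¬hit
Before hit := t: ¬t
Answer: WP = ¬t


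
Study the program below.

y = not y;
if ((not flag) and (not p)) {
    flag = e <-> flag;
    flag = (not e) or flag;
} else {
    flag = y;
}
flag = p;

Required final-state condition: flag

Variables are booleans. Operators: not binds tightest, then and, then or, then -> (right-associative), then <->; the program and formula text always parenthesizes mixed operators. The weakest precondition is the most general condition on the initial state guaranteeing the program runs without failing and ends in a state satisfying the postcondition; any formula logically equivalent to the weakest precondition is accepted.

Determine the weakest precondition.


Working backward. After the program, flag must hold.
Before flag := p: p
Then branch requires p; else branch requires p.
Before the if: (((not flag) and (not p)) -> p) and ((not ((not flag) and (not p))) -> p)
Before y := not y: (((not flag) and (not p)) -> p) and ((not ((not flag) and (not p))) -> p)
Answer: WP = (((not flag) and (not p)) -> p) and ((not ((not flag) and (not p))) -> p)


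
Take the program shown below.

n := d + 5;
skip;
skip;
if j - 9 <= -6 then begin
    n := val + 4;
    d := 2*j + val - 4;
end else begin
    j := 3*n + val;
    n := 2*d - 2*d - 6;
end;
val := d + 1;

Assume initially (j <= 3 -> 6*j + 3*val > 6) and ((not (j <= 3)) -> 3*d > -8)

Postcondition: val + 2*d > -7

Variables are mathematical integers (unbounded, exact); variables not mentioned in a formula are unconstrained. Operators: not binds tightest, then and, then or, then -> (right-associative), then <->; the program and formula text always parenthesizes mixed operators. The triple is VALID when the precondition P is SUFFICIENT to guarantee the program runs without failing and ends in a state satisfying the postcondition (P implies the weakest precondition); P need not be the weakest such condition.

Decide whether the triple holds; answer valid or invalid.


Working backward. After the program, the postcondition val + 2*d > -7 must hold; in canonical form it is 2*d + val > -7.
Before val := d + 1: 3*d > -8
Then branch requires 6*j + 3*val > 4; else branch requires 3*d > -8.
Before the if: (j <= 3 -> 6*j + 3*val > 4) and ((not (j <= 3)) -> 3*d > -8)
Before skip: (j <= 3 -> 6*j + 3*val > 4) and ((not (j <= 3)) -> 3*d > -8)
Before skip: (j <= 3 -> 6*j + 3*val > 4) and ((not (j <= 3)) -> 3*d > -8)
Before n := d + 5: (j <= 3 -> 6*j + 3*val > 4) and ((not (j <= 3)) -> 3*d > -8)
The weakest precondition is (j <= 3 -> 6*j + 3*val > 4) and ((not (j <= 3)) -> 3*d > -8).
Check whether (j <= 3 -> 6*j + 3*val > 6) and ((not (j <= 3)) -> 3*d > -8) implies it.
Every state satisfying the precondition satisfies the weakest precondition: the implication holds.
Answer: valid


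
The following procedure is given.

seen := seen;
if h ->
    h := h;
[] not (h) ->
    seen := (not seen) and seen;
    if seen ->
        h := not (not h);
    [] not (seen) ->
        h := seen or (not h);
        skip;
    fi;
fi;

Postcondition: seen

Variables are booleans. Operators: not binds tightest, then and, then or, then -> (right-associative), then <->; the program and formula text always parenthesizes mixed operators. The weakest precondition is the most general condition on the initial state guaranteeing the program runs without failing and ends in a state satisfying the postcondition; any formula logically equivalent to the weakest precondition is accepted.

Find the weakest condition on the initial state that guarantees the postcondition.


Working backward. After the program, seen must hold.
Then branch requires seen; else branch requires false.
Before the if: (h -> seen) and h
Before seen := seen: (h -> seen) and h
Answer: WP = (h -> seen) and h


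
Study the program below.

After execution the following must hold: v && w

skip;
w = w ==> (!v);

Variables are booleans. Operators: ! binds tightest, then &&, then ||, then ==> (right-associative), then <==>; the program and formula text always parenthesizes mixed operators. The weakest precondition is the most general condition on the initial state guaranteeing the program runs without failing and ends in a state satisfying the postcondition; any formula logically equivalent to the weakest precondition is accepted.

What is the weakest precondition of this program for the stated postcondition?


Working backward. After the program, v && w must hold.
Before w := w ==> (!v): v && (w ==> (!v))
Before skip: v && (w ==> (!v))
Answer: WP = v && (w ==> (!v))


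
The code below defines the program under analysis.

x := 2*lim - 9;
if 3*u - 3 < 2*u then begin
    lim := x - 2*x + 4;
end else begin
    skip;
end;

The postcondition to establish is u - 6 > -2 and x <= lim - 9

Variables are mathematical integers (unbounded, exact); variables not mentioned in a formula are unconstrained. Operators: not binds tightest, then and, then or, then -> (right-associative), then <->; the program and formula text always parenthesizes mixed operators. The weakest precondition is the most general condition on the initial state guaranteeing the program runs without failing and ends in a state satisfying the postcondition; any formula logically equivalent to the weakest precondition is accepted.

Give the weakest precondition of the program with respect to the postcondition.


Working backward. After the program, the postcondition u - 6 > -2 and x <= lim - 9 must hold; in canonical form it is u > 4 and x <= lim - 9.
Then branch requires u > 4 and 2*x <= -5; else branch requires u > 4 and x <= lim - 9.
Before the if: (u < 3 -> (u > 4 and 2*x <= -5)) and ((not (u < 3)) -> (u > 4 and x <= lim - 9))
Before x := 2*lim - 9: (u < 3 -> (u > 4 and 4*lim <= 13)) and ((not (u < 3)) -> (u > 4 and lim <= 0))
Answer: WP = (u < 3 -> (u > 4 and 4*lim <= 13)) and ((not (u < 3)) -> (u > 4 and lim <= 0))


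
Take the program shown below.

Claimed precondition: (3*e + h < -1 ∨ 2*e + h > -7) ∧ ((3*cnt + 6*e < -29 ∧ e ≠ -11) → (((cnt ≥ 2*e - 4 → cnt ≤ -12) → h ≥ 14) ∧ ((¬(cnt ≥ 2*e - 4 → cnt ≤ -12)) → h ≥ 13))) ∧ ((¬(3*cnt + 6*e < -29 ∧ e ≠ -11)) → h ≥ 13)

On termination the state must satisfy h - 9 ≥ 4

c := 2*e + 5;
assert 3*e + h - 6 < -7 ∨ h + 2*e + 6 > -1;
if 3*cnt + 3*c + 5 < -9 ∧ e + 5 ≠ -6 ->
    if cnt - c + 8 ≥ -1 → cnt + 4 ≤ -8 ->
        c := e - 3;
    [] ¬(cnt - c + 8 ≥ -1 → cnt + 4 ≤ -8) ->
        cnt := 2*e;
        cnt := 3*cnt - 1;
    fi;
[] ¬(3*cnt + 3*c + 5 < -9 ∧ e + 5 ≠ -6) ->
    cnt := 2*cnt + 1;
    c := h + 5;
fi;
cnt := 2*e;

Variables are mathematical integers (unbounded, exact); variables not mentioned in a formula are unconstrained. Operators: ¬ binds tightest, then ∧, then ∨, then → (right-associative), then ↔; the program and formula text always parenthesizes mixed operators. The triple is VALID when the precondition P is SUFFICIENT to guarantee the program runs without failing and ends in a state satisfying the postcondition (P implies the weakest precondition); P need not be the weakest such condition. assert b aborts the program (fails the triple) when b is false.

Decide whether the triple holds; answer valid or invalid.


Working backward. After the program, the postcondition h - 9 ≥ 4 must hold; in canonical form it is h ≥ 13.
Before cnt := 2*e: h ≥ 13
Then branch requires ((cnt ≥ c - 9 → cnt ≤ -12) → h ≥ 13) ∧ ((¬(cnt ≥ c - 9 → cnt ≤ -12)) → h ≥ 13); else branch requires h ≥ 13.
Before the if: ((3*c + 3*cnt < -14 ∧ e ≠ -11) → (((cnt ≥ c - 9 → cnt ≤ -12) → h ≥ 13) ∧ ((¬(cnt ≥ c - 9 → cnt ≤ -12)) → h ≥ 13))) ∧ ((¬(3*c + 3*cnt < -14 ∧ e ≠ -11)) → h ≥ 13)
Before assert 3*e + h - 6 < -7 ∨ h + 2*e + 6 > -1: (3*e + h < -1 ∨ 2*e + h > -7) ∧ ((3*c + 3*cnt < -14 ∧ e ≠ -11) → (((cnt ≥ c - 9 → cnt ≤ -12) → h ≥ 13) ∧ ((¬(cnt ≥ c - 9 → cnt ≤ -12)) → h ≥ 13))) ∧ ((¬(3*c + 3*cnt < -14 ∧ e ≠ -11)) → h ≥ 13)
Before c := 2*e + 5: (3*e + h < -1 ∨ 2*e + h > -7) ∧ ((3*cnt + 6*e < -29 ∧ e ≠ -11) → (((cnt ≥ 2*e - 4 → cnt ≤ -12) → h ≥ 13) ∧ ((¬(cnt ≥ 2*e - 4 → cnt ≤ -12)) → h ≥ 13))) ∧ ((¬(3*cnt + 6*e < -29 ∧ e ≠ -11)) → h ≥ 13)
The weakest precondition is (3*e + h < -1 ∨ 2*e + h > -7) ∧ ((3*cnt + 6*e < -29 ∧ e ≠ -11) → (((cnt ≥ 2*e - 4 → cnt ≤ -12) → h ≥ 13) ∧ ((¬(cnt ≥ 2*e - 4 → cnt ≤ -12)) → h ≥ 13))) ∧ ((¬(3*cnt + 6*e < -29 ∧ e ≠ -11)) → h ≥ 13).
Check whether (3*e + h < -1 ∨ 2*e + h > -7) ∧ ((3*cnt + 6*e < -29 ∧ e ≠ -11) → (((cnt ≥ 2*e - 4 → cnt ≤ -12) → h ≥ 14) ∧ ((¬(cnt ≥ 2*e - 4 → cnt ≤ -12)) → h ≥ 13))) ∧ ((¬(3*cnt + 6*e < -29 ∧ e ≠ -11)) → h ≥ 13) implies it.
Every state satisfying the precondition satisfies the weakest precondition: the implication holds.
Answer: valid


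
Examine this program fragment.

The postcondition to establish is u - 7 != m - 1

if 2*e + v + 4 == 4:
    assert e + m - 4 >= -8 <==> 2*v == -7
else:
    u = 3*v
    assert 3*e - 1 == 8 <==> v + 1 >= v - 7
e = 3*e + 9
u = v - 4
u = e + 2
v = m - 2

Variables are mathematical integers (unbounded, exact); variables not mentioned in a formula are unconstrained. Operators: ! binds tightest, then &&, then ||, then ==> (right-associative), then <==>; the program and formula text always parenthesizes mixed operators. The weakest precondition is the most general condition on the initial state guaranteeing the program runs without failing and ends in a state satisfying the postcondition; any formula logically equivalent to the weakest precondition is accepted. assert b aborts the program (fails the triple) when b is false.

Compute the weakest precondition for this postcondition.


Working backward. After the program, the postcondition u - 7 != m - 1 must hold; in canonical form it is u != m + 6.
Before v := m - 2: u != m + 6
Before u := e + 2: e != m + 4
Before u := v - 4: e != m + 4
Before e := 3*e + 9: 3*e != m - 5
Then branch requires (e + m >= -4 <==> 2*v == -7) && 3*e != m - 5; else branch requires 3*e == 9 && 3*e != m - 5.
Before the if: (2*e + v == 0 ==> ((e + m >= -4 <==> 2*v == -7) && 3*e != m - 5)) && ((!(2*e + v == 0)) ==> (3*e == 9 && 3*e != m - 5))
Answer: WP = (2*e + v == 0 ==> ((e + m >= -4 <==> 2*v == -7) && 3*e != m - 5)) && ((!(2*e + v == 0)) ==> (3*e == 9 && 3*e != m - 5))


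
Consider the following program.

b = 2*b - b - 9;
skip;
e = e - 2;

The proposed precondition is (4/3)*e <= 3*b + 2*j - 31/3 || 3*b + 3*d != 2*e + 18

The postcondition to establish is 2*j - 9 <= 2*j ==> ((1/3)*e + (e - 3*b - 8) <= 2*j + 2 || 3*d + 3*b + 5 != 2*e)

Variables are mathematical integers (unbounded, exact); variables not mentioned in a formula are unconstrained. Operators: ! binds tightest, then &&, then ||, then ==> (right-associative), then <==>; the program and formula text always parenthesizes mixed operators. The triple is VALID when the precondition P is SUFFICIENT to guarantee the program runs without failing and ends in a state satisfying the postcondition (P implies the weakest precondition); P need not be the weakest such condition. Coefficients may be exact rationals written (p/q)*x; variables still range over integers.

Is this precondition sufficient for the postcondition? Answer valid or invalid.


Working backward. After the program, the postcondition 2*j - 9 <= 2*j ==> ((1/3)*e + (e - 3*b - 8) <= 2*j + 2 || 3*d + 3*b + 5 != 2*e) must hold; in canonical form it is (4/3)*e <= 3*b + 2*j + 10 || 3*b + 3*d != 2*e - 5.
Before e := e - 2: (4/3)*e <= 3*b + 2*j + 38/3 || 3*b + 3*d != 2*e - 9
Before skip: (4/3)*e <= 3*b + 2*j + 38/3 || 3*b + 3*d != 2*e - 9
Before b := 2*b - b - 9: (4/3)*e <= 3*b + 2*j - 43/3 || 3*b + 3*d != 2*e + 18
The weakest precondition is (4/3)*e <= 3*b + 2*j - 43/3 || 3*b + 3*d != 2*e + 18.
Check whether (4/3)*e <= 3*b + 2*j - 31/3 || 3*b + 3*d != 2*e + 18 implies it.
Countermodel: at the initial state b = 0, d = 6, e = 0, j = 6, the precondition holds but the weakest precondition fails.
Answer: invalid


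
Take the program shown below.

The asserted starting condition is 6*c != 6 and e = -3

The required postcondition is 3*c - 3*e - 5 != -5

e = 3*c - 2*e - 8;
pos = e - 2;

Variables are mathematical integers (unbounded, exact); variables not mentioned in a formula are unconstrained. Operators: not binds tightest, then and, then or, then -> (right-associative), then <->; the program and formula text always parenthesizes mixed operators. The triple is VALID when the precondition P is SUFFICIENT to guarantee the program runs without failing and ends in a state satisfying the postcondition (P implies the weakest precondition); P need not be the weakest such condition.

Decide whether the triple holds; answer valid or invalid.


Working backward. After the program, the postcondition 3*c - 3*e - 5 != -5 must hold; in canonical form it is 3*c != 3*e.
Before pos := e - 2: 3*c != 3*e
Before e := 3*c - 2*e - 8: 6*e != 6*c - 24
The weakest precondition is 6*e != 6*c - 24.
Check whether 6*c != 6 and e = -3 implies it.
Every state satisfying the precondition satisfies the weakest precondition: the implication holds.
Answer: valid


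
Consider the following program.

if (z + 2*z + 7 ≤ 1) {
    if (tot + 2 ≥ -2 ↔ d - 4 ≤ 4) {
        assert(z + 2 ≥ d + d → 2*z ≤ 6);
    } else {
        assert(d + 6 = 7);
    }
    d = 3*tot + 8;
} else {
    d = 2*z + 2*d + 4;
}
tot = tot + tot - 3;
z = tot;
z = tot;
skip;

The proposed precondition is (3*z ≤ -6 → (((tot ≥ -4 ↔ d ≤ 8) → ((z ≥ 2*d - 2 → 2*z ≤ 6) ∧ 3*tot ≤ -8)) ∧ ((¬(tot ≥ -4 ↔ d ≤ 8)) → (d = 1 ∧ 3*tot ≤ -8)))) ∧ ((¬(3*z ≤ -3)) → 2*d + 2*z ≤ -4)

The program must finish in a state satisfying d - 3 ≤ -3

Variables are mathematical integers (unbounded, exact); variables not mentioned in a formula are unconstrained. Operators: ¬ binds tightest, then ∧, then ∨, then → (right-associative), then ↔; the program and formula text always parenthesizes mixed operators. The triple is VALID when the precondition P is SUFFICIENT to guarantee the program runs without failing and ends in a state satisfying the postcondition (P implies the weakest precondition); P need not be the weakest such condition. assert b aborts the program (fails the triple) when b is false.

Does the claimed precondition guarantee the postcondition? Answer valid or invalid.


Working backward. After the program, the postcondition d - 3 ≤ -3 must hold; in canonical form it is d ≤ 0.
Before skip: d ≤ 0
Before z := tot: d ≤ 0
Before z := tot: d ≤ 0
Before tot := tot + tot - 3: d ≤ 0
Then branch requires ((tot ≥ -4 ↔ d ≤ 8) → ((z ≥ 2*d - 2 → 2*z ≤ 6) ∧ 3*tot ≤ -8)) ∧ ((¬(tot ≥ -4 ↔ d ≤ 8)) → (d = 1 ∧ 3*tot ≤ -8)); else branch requires 2*d + 2*z ≤ -4.
Before the if: (3*z ≤ -6 → (((tot ≥ -4 ↔ d ≤ 8) → ((z ≥ 2*d - 2 → 2*z ≤ 6) ∧ 3*tot ≤ -8)) ∧ ((¬(tot ≥ -4 ↔ d ≤ 8)) → (d = 1 ∧ 3*tot ≤ -8)))) ∧ ((¬(3*z ≤ -6)) → 2*d + 2*z ≤ -4)
The weakest precondition is (3*z ≤ -6 → (((tot ≥ -4 ↔ d ≤ 8) → ((z ≥ 2*d - 2 → 2*z ≤ 6) ∧ 3*tot ≤ -8)) ∧ ((¬(tot ≥ -4 ↔ d ≤ 8)) → (d = 1 ∧ 3*tot ≤ -8)))) ∧ ((¬(3*z ≤ -6)) → 2*d + 2*z ≤ -4).
Check whether (3*z ≤ -6 → (((tot ≥ -4 ↔ d ≤ 8) → ((z ≥ 2*d - 2 → 2*z ≤ 6) ∧ 3*tot ≤ -8)) ∧ ((¬(tot ≥ -4 ↔ d ≤ 8)) → (d = 1 ∧ 3*tot ≤ -8)))) ∧ ((¬(3*z ≤ -3)) → 2*d + 2*z ≤ -4) implies it.
Countermodel: at the initial state d = 0, tot = 0, z = -1, the precondition holds but the weakest precondition fails.
Answer: invalid


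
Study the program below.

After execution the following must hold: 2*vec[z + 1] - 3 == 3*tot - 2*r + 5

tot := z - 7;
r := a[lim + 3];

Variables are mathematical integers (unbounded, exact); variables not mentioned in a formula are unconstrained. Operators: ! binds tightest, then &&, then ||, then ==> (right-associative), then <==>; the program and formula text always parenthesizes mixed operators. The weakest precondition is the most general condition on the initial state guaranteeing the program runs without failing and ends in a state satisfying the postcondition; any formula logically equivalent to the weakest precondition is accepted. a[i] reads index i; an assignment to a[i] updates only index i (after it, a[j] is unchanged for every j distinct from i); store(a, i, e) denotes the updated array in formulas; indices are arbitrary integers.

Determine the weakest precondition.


Working backward. After the program, the postcondition 2*vec[z + 1] - 3 == 3*tot - 2*r + 5 must hold; in canonical form it is 2*vec[z + 1] + 2*r == 3*tot + 8.
Before r := a[lim + 3]: 2*a[lim + 3] + 2*vec[z + 1] == 3*tot + 8
Before tot := z - 7: 2*a[lim + 3] + 2*vec[z + 1] == 3*z - 13
Answer: WP = 2*a[lim + 3] + 2*vec[z + 1] == 3*z - 13


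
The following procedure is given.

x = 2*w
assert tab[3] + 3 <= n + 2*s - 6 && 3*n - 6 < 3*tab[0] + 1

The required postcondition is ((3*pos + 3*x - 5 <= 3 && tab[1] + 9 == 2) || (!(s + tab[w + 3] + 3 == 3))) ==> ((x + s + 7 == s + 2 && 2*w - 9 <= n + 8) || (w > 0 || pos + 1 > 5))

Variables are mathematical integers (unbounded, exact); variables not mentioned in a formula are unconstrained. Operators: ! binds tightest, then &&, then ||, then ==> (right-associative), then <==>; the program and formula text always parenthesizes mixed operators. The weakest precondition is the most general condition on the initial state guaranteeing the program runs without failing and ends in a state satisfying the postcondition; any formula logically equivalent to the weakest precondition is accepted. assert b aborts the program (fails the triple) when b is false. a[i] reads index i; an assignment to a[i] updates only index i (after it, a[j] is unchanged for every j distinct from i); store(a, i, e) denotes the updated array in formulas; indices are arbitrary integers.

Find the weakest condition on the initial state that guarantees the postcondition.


Working backward. After the program, the postcondition ((3*pos + 3*x - 5 <= 3 && tab[1] + 9 == 2) || (!(s + tab[w + 3] + 3 == 3))) ==> ((x + s + 7 == s + 2 && 2*w - 9 <= n + 8) || (w > 0 || pos + 1 > 5)) must hold; in canonical form it is ((3*pos + 3*x <= 8 && tab[1] == -7) || (!(tab[w + 3] + s == 0))) ==> ((x == -5 && 2*w <= n + 17) || w > 0 || pos > 4).
Before assert tab[3] + 3 <= n + 2*s - 6 && 3*n - 6 < 3*tab[0] + 1: tab[3] <= n + 2*s - 9 && 3*n < 3*tab[0] + 7 && (((3*pos + 3*x <= 8 && tab[1] == -7) || (!(tab[w + 3] + s == 0))) ==> ((x == -5 && 2*w <= n + 17) || w > 0 || pos > 4))
Before x := 2*w: tab[3] <= n + 2*s - 9 && 3*n < 3*tab[0] + 7 && (((3*pos + 6*w <= 8 && tab[1] == -7) || (!(tab[w + 3] + s == 0))) ==> ((2*w == -5 && 2*w <= n + 17) || w > 0 || pos > 4))
Answer: WP = tab[3] <= n + 2*s - 9 && 3*n < 3*tab[0] + 7 && (((3*pos + 6*w <= 8 && tab[1] == -7) || (!(tab[w + 3] + s == 0))) ==> ((2*w == -5 && 2*w <= n + 17) || w > 0 || pos > 4))


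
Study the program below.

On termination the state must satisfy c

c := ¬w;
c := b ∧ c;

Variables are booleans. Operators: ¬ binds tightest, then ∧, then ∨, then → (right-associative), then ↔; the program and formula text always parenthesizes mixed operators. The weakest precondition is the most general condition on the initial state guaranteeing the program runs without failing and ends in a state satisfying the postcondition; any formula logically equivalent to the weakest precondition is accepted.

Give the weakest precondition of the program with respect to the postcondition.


Working backward. After the program, c must hold.
Before c := b ∧ c: b ∧ c
Before c := ¬w: b ∧ (¬w)
Answer: WP = b ∧ (¬w)


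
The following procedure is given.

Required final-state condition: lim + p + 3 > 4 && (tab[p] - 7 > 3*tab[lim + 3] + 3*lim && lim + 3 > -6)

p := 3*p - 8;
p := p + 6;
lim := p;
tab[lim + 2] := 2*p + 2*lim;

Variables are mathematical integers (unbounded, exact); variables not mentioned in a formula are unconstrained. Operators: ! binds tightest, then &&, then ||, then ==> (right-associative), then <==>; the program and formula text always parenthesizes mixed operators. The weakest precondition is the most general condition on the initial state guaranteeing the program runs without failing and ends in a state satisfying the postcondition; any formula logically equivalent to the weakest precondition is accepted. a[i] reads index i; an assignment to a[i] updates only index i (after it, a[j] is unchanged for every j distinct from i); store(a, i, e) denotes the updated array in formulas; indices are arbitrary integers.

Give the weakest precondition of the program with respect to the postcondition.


Working backward. After the program, the postcondition lim + p + 3 > 4 && (tab[p] - 7 > 3*tab[lim + 3] + 3*lim && lim + 3 > -6) must hold; in canonical form it is lim + p > 1 && tab[p] > 3*tab[lim + 3] + 3*lim + 7 && lim > -9.
Before tab[lim + 2] := 2*p + 2*lim: lim + p > 1 && store(tab, lim + 2, 2*lim + 2*p)[p] > 3*store(tab, lim + 2, 2*lim + 2*p)[lim + 3] + 3*lim + 7 && lim > -9
Before lim := p: 2*p > 1 && store(tab, p + 2, 4*p)[p] > 3*store(tab, p + 2, 4*p)[p + 3] + 3*p + 7 && p > -9
Before p := p + 6: 2*p > -11 && store(tab, p + 8, 4*p + 24)[p + 6] > 3*store(tab, p + 8, 4*p + 24)[p + 9] + 3*p + 25 && p > -15
Before p := 3*p - 8: 6*p > 5 && store(tab, 3*p, 12*p - 8)[3*p - 2] > 3*store(tab, 3*p, 12*p - 8)[3*p + 1] + 9*p + 1 && 3*p > -7
Answer: WP = 6*p > 5 && store(tab, 3*p, 12*p - 8)[3*p - 2] > 3*store(tab, 3*p, 12*p - 8)[3*p + 1] + 9*p + 1 && 3*p > -7


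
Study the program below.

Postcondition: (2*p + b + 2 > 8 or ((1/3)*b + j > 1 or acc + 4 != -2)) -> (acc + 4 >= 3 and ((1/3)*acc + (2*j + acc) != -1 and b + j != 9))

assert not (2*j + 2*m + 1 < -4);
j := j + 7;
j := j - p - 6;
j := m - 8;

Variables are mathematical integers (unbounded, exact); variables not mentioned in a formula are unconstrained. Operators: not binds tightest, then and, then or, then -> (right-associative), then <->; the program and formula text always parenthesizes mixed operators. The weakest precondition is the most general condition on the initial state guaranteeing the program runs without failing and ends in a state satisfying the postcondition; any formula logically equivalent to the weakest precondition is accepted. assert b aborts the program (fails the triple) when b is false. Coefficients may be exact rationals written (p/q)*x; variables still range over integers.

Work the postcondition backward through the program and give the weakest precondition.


Working backward. After the program, the postcondition (2*p + b + 2 > 8 or ((1/3)*b + j > 1 or acc + 4 != -2)) -> (acc + 4 >= 3 and ((1/3)*acc + (2*j + acc) != -1 and b + j != 9)) must hold; in canonical form it is (b + 2*p > 6 or (1/3)*b + j > 1 or acc != -6) -> (acc >= -1 and (4/3)*acc + 2*j != -1 and b + j != 9).
Before j := m - 8: (b + 2*p > 6 or (1/3)*b + m > 9 or acc != -6) -> (acc >= -1 and (4/3)*acc + 2*m != 15 and b + m != 17)
Before j := j - p - 6: (b + 2*p > 6 or (1/3)*b + m > 9 or acc != -6) -> (acc >= -1 and (4/3)*acc + 2*m != 15 and b + m != 17)
Before j := j + 7: (b + 2*p > 6 or (1/3)*b + m > 9 or acc != -6) -> (acc >= -1 and (4/3)*acc + 2*m != 15 and b + m != 17)
Before assert not (2*j + 2*m + 1 < -4): (not (2*j + 2*m < -5)) and ((b + 2*p > 6 or (1/3)*b + m > 9 or acc != -6) -> (acc >= -1 and (4/3)*acc + 2*m != 15 and b + m != 17))
Answer: WP = (not (2*j + 2*m < -5)) and ((b + 2*p > 6 or (1/3)*b + m > 9 or acc != -6) -> (acc >= -1 and (4/3)*acc + 2*m != 15 and b + m != 17))


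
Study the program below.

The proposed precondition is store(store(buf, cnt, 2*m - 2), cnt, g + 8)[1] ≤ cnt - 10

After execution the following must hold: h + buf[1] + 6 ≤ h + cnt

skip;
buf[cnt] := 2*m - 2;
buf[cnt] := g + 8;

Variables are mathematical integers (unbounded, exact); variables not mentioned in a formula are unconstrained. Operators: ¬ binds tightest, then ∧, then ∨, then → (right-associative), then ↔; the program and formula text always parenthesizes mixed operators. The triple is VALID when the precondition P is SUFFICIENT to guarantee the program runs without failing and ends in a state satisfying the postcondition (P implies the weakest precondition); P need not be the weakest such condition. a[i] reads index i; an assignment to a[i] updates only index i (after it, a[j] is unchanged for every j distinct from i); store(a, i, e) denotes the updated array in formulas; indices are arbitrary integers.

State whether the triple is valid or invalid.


Working backward. After the program, the postcondition h + buf[1] + 6 ≤ h + cnt must hold; in canonical form it is buf[1] ≤ cnt - 6.
Before buf[cnt] := g + 8: store(buf, cnt, g + 8)[1] ≤ cnt - 6
Before buf[cnt] := 2*m - 2: store(store(buf, cnt, 2*m - 2), cnt, g + 8)[1] ≤ cnt - 6
Before skip: store(store(buf, cnt, 2*m - 2), cnt, g + 8)[1] ≤ cnt - 6
The weakest precondition is store(store(buf, cnt, 2*m - 2), cnt, g + 8)[1] ≤ cnt - 6.
Check whether store(store(buf, cnt, 2*m - 2), cnt, g + 8)[1] ≤ cnt - 10 implies it.
Every state satisfying the precondition satisfies the weakest precondition: the implication holds.
Answer: valid
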